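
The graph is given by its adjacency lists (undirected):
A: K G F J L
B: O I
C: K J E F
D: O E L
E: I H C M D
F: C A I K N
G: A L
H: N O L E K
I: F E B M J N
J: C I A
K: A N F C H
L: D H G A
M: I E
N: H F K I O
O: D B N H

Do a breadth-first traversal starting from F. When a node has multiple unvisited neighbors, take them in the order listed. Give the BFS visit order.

F → C → A → I → K → N → J → E → G → L → B → M → H → O → D

Visit F; enqueue C, A, I, K, N → queue [C, A, I, K, N]
Visit C; enqueue J, E → queue [A, I, K, N, J, E]
Visit A; enqueue G, L → queue [I, K, N, J, E, G, L]
Visit I; enqueue B, M → queue [K, N, J, E, G, L, B, M]
Visit K; enqueue H → queue [N, J, E, G, L, B, M, H]
Visit N; enqueue O → queue [J, E, G, L, B, M, H, O]
Visit J → queue [E, G, L, B, M, H, O]
Visit E; enqueue D → queue [G, L, B, M, H, O, D]
Visit G → queue [L, B, M, H, O, D]
Visit L → queue [B, M, H, O, D]
Visit B → queue [M, H, O, D]
Visit M → queue [H, O, D]
Visit H → queue [O, D]
Visit O → queue [D]
Visit D → queue []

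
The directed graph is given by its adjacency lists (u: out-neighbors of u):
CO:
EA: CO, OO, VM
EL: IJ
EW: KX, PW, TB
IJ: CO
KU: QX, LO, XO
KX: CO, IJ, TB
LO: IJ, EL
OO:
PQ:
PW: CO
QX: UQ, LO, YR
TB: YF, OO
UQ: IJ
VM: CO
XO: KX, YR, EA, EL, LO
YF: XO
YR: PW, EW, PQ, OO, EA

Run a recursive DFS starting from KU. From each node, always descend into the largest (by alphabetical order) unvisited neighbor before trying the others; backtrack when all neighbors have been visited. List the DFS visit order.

Visit KU
KU → XO
XO → YR
YR → PW
PW → CO
YR → PQ
YR → OO
YR → EW
EW → TB
TB → YF
EW → KX
KX → IJ
YR → EA
EA → VM
XO → LO
LO → EL
KU → QX
QX → UQ

KU, XO, YR, PW, CO, PQ, OO, EW, TB, YF, KX, IJ, EA, VM, LO, EL, QX, UQ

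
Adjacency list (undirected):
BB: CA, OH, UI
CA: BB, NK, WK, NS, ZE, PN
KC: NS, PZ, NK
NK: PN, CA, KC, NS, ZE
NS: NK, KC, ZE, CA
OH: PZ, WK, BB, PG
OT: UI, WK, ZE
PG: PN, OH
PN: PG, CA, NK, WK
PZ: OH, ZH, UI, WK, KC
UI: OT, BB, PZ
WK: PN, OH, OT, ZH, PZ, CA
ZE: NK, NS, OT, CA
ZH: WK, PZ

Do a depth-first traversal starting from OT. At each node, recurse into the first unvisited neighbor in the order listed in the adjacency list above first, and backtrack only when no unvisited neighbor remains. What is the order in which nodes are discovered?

OT, UI, BB, CA, NK, PN, PG, OH, PZ, ZH, WK, KC, NS, ZE

Visit OT
OT → UI
UI → BB
BB → CA
CA → NK
NK → PN
PN → PG
PG → OH
OH → PZ
PZ → ZH
ZH → WK
PZ → KC
KC → NS
NS → ZE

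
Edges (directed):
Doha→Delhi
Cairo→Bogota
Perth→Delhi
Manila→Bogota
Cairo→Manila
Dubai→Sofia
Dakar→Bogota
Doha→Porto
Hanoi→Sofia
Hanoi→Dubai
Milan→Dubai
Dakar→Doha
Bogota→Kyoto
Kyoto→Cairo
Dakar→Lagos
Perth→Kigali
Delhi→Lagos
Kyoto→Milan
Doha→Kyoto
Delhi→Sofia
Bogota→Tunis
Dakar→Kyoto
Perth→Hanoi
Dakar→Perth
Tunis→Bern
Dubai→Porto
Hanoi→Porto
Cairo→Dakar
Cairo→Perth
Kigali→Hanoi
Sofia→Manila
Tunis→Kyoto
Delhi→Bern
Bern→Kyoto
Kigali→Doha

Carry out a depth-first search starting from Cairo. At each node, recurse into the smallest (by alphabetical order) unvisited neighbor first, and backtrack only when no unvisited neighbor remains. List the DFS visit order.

Visit Cairo
Cairo → Bogota
Bogota → Kyoto
Kyoto → Milan
Milan → Dubai
Dubai → Porto
Dubai → Sofia
Sofia → Manila
Bogota → Tunis
Tunis → Bern
Cairo → Dakar
Dakar → Doha
Doha → Delhi
Delhi → Lagos
Dakar → Perth
Perth → Hanoi
Perth → Kigali

Cairo Bogota Kyoto Milan Dubai Porto Sofia Manila Tunis Bern Dakar Doha Delhi Lagos Perth Hanoi Kigali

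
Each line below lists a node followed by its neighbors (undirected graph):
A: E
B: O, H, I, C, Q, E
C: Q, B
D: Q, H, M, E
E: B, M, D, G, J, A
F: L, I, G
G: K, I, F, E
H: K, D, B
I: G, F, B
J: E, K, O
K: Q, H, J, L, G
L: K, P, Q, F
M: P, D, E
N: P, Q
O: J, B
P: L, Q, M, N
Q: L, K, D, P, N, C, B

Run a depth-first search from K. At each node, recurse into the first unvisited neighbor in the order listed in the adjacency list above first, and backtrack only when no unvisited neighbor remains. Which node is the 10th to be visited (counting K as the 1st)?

Visit K
K → Q
Q → L
L → P
P → M
M → D
D → H
H → B
B → O
O → J
J → E
E → G
G → I
I → F
E → A
B → C
P → N

Visit order: K, Q, L, P, M, D, H, B, O, J, E, G, I, F, A, C, N

J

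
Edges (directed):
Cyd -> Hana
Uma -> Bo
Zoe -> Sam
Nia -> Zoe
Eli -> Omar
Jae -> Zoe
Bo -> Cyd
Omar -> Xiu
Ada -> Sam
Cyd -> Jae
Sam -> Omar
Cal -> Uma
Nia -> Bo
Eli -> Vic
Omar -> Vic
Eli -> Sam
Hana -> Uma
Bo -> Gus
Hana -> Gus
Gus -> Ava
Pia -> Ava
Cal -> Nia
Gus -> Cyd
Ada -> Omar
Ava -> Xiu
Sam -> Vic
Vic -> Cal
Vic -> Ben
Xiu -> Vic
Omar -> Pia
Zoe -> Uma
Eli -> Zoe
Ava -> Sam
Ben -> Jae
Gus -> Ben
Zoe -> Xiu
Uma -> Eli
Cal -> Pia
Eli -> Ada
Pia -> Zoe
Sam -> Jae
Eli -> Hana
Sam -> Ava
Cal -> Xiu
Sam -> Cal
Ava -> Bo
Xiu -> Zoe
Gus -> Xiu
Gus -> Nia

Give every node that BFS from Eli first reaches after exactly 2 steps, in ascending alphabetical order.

Ava, Ben, Cal, Gus, Jae, Pia, Uma, Xiu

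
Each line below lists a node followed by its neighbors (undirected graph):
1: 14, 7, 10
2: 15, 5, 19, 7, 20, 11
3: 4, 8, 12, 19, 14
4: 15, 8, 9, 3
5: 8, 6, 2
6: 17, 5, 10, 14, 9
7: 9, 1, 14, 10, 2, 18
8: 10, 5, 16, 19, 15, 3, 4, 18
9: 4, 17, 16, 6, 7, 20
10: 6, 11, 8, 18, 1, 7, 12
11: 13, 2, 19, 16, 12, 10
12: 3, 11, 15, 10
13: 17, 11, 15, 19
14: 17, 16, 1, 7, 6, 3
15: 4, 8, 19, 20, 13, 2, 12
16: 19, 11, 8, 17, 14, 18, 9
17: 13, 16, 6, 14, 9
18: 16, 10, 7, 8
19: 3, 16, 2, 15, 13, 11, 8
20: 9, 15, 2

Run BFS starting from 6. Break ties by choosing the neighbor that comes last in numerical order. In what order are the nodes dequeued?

6, 17, 14, 10, 9, 5, 16, 13, 7, 3, 1, 18, 12, 11, 8, 20, 4, 2, 19, 15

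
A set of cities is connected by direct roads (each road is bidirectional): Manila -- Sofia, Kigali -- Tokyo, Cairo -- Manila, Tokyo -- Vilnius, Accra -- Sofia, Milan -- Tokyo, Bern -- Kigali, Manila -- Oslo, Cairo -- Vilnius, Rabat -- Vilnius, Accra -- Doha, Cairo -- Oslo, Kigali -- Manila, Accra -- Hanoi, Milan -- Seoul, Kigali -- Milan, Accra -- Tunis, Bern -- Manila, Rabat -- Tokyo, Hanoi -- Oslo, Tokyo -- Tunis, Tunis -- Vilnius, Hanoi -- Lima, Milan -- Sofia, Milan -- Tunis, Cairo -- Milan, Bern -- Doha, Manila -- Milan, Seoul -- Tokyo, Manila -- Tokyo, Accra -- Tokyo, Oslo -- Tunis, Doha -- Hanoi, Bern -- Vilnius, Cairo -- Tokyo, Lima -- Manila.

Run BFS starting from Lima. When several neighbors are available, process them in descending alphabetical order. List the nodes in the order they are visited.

Lima → Manila → Hanoi → Tokyo → Sofia → Oslo → Milan → Kigali → Cairo → Bern → Doha → Accra → Vilnius → Tunis → Seoul → Rabat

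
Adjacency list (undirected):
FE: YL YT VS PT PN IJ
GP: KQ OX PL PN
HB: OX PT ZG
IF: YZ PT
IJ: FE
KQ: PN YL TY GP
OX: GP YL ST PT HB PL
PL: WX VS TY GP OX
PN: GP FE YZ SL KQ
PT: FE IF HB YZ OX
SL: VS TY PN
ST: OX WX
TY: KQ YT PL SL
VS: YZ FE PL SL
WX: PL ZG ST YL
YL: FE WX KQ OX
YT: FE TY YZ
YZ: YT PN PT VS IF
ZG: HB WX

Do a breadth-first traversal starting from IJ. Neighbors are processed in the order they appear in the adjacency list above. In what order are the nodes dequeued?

Visit IJ; enqueue FE → queue [FE]
Visit FE; enqueue YL, YT, VS, PT, PN → queue [YL, YT, VS, PT, PN]
Visit YL; enqueue WX, KQ, OX → queue [YT, VS, PT, PN, WX, KQ, OX]
Visit YT; enqueue TY, YZ → queue [VS, PT, PN, WX, KQ, OX, TY, YZ]
Visit VS; enqueue PL, SL → queue [PT, PN, WX, KQ, OX, TY, YZ, PL, SL]
Visit PT; enqueue IF, HB → queue [PN, WX, KQ, OX, TY, YZ, PL, SL, IF, HB]
Visit PN; enqueue GP → queue [WX, KQ, OX, TY, YZ, PL, SL, IF, HB, GP]
Visit WX; enqueue ZG, ST → queue [KQ, OX, TY, YZ, PL, SL, IF, HB, GP, ZG, ST]
Visit KQ → queue [OX, TY, YZ, PL, SL, IF, HB, GP, ZG, ST]
Visit OX → queue [TY, YZ, PL, SL, IF, HB, GP, ZG, ST]
Visit TY → queue [YZ, PL, SL, IF, HB, GP, ZG, ST]
Visit YZ → queue [PL, SL, IF, HB, GP, ZG, ST]
Visit PL → queue [SL, IF, HB, GP, ZG, ST]
Visit SL → queue [IF, HB, GP, ZG, ST]
Visit IF → queue [HB, GP, ZG, ST]
Visit HB → queue [GP, ZG, ST]
Visit GP → queue [ZG, ST]
Visit ZG → queue [ST]
Visit ST → queue []

IJ FE YL YT VS PT PN WX KQ OX TY YZ PL SL IF HB GP ZG ST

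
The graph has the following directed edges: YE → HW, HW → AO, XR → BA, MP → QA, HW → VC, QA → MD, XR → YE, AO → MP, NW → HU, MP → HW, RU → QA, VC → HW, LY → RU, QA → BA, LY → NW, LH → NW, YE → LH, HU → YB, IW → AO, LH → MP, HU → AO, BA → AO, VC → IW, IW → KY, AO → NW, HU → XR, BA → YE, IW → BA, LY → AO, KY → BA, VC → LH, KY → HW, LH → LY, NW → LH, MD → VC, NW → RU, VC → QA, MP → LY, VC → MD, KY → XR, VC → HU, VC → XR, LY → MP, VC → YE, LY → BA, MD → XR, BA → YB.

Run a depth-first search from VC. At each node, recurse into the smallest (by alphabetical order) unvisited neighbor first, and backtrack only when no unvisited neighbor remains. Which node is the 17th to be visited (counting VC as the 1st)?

Visit VC
VC → HU
HU → AO
AO → MP
MP → HW
MP → LY
LY → BA
BA → YB
BA → YE
YE → LH
LH → NW
NW → RU
RU → QA
QA → MD
MD → XR
VC → IW
IW → KY

Visit order: VC, HU, AO, MP, HW, LY, BA, YB, YE, LH, NW, RU, QA, MD, XR, IW, KY

KY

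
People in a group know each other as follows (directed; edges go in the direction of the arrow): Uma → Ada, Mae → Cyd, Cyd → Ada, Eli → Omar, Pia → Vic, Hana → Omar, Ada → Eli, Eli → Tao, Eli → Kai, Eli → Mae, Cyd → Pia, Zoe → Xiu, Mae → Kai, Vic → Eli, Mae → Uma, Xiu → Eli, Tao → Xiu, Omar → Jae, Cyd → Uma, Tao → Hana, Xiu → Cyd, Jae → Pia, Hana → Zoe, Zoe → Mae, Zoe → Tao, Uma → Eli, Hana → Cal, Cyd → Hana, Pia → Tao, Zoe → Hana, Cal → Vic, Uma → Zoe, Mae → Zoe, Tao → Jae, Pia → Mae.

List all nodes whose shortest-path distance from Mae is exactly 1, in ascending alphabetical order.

Level 0: Mae
Level 1: Cyd, Kai, Uma, Zoe
Level 2: Ada, Eli, Hana, Pia, Tao, Xiu
Level 3: Cal, Jae, Omar, Vic

Cyd, Kai, Uma, Zoe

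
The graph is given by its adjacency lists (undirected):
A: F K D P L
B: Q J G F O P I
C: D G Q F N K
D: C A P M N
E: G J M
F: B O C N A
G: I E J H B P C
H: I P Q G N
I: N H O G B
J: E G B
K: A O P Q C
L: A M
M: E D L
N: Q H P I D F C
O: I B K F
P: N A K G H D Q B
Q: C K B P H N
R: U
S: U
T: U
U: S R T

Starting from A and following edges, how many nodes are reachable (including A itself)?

BFS from A visits: A, D, F, K, L, P, C, M, N, B, O, Q, G, H, E, I, J
Reachable nodes: 17 of 21 total.

17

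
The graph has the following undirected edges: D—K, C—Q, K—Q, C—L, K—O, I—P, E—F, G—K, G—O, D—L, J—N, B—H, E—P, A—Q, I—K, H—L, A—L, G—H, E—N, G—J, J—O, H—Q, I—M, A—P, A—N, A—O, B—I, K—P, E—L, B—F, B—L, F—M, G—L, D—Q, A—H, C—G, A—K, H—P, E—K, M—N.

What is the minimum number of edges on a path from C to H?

2

Level 0: C
Level 1: G, L, Q
Level 2: A, B, D, E, H, J, K, O
Level 3: F, I, N, P
Level 4: M
H first appears at level 2.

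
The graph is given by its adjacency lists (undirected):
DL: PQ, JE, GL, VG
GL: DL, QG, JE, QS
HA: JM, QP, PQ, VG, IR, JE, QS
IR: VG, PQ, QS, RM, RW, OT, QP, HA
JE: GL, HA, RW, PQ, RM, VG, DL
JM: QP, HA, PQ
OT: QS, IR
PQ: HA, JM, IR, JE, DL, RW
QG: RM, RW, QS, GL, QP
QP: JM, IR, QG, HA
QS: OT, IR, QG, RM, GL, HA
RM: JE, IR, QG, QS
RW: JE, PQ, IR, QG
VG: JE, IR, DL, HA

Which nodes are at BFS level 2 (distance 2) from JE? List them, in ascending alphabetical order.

Level 0: JE
Level 1: DL, GL, HA, PQ, RM, RW, VG
Level 2: IR, JM, QG, QP, QS
Level 3: OT

IR, JM, QG, QP, QS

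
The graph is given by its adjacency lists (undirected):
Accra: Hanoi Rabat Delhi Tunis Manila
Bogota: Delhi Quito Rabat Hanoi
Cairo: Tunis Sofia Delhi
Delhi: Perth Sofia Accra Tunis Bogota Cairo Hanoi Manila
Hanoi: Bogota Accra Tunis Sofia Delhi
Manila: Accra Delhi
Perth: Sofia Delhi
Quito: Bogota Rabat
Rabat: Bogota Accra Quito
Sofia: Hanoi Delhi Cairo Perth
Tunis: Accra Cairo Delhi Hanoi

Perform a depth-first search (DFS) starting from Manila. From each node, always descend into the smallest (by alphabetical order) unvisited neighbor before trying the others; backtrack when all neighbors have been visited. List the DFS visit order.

Visit Manila
Manila → Accra
Accra → Delhi
Delhi → Bogota
Bogota → Hanoi
Hanoi → Sofia
Sofia → Cairo
Cairo → Tunis
Sofia → Perth
Bogota → Quito
Quito → Rabat

Manila -> Accra -> Delhi -> Bogota -> Hanoi -> Sofia -> Cairo -> Tunis -> Perth -> Quito -> Rabat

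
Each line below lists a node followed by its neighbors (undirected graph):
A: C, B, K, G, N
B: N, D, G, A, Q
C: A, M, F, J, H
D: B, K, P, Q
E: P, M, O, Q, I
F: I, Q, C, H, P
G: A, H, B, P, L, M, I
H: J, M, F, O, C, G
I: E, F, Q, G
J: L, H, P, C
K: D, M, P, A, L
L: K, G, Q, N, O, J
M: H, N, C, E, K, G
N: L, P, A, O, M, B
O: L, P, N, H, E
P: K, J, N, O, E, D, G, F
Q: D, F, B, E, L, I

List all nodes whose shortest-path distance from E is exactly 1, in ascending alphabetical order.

Level 0: E
Level 1: I, M, O, P, Q
Level 2: B, C, D, F, G, H, J, K, L, N
Level 3: A

I, M, O, P, Q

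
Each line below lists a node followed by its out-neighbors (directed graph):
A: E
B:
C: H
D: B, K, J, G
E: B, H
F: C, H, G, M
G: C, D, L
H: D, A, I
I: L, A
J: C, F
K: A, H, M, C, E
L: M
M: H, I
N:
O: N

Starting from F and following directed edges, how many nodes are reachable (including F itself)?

13

BFS from F visits: F, M, H, G, C, I, D, A, L, K, J, B, E
Reachable nodes: 13 of 15 total.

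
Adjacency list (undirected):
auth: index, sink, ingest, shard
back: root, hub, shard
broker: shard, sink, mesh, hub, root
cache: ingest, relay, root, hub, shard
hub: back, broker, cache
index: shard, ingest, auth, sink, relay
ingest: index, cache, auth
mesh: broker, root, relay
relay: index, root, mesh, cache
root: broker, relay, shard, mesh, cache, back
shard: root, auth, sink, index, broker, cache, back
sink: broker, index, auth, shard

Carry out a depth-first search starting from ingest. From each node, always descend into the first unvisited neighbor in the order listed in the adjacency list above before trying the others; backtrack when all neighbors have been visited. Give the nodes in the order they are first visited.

ingest, index, shard, root, broker, sink, auth, mesh, relay, cache, hub, back

Visit ingest
ingest → index
index → shard
shard → root
root → broker
broker → sink
sink → auth
broker → mesh
mesh → relay
relay → cache
cache → hub
hub → back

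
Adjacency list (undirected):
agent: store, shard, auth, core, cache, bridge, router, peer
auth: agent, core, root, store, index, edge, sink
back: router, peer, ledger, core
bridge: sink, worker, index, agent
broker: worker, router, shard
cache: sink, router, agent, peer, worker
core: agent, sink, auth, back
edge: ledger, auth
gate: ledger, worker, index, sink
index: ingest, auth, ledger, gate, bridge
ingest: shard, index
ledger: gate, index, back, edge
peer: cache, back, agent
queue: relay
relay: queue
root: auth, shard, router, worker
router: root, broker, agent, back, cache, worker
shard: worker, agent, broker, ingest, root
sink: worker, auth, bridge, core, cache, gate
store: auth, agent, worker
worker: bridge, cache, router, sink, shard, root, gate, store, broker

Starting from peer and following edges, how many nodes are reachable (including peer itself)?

BFS from peer visits: peer, cache, back, agent, sink, router, worker, ledger, core, store, shard, auth, bridge, gate, root, broker, index, edge, ingest
Reachable nodes: 19 of 21 total.

19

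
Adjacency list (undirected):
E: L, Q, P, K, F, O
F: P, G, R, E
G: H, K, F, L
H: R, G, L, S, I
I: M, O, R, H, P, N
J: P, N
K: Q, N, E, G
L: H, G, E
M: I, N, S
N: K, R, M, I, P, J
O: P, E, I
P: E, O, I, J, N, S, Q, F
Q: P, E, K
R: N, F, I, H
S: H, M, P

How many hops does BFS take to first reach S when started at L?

2

Level 0: L
Level 1: E, G, H
Level 2: F, I, K, O, P, Q, R, S
Level 3: J, M, N
S first appears at level 2.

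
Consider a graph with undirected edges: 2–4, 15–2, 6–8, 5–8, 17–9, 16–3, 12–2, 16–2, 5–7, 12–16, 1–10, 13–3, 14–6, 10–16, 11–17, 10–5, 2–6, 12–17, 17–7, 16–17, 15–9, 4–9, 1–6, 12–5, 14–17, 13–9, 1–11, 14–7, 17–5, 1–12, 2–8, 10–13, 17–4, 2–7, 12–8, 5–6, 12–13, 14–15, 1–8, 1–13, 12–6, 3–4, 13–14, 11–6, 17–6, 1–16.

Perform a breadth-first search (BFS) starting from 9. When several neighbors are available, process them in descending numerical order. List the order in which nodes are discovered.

9, 17, 15, 13, 4, 16, 14, 12, 11, 7, 6, 5, 2, 10, 3, 1, 8

Visit 9; enqueue 17, 15, 13, 4 → queue [17, 15, 13, 4]
Visit 17; enqueue 16, 14, 12, 11, 7, 6, 5 → queue [15, 13, 4, 16, 14, 12, 11, 7, 6, 5]
Visit 15; enqueue 2 → queue [13, 4, 16, 14, 12, 11, 7, 6, 5, 2]
Visit 13; enqueue 10, 3, 1 → queue [4, 16, 14, 12, 11, 7, 6, 5, 2, 10, 3, 1]
Visit 4 → queue [16, 14, 12, 11, 7, 6, 5, 2, 10, 3, 1]
Visit 16 → queue [14, 12, 11, 7, 6, 5, 2, 10, 3, 1]
Visit 14 → queue [12, 11, 7, 6, 5, 2, 10, 3, 1]
Visit 12; enqueue 8 → queue [11, 7, 6, 5, 2, 10, 3, 1, 8]
Visit 11 → queue [7, 6, 5, 2, 10, 3, 1, 8]
Visit 7 → queue [6, 5, 2, 10, 3, 1, 8]
Visit 6 → queue [5, 2, 10, 3, 1, 8]
Visit 5 → queue [2, 10, 3, 1, 8]
Visit 2 → queue [10, 3, 1, 8]
Visit 10 → queue [3, 1, 8]
Visit 3 → queue [1, 8]
Visit 1 → queue [8]
Visit 8 → queue []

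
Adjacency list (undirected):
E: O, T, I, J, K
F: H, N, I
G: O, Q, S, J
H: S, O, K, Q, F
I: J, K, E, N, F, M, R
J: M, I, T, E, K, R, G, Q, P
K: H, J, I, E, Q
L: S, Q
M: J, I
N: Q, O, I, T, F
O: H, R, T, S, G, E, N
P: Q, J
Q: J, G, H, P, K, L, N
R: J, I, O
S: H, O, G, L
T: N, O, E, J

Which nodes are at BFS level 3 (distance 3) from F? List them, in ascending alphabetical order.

Level 0: F
Level 1: H, I, N
Level 2: E, J, K, M, O, Q, R, S, T
Level 3: G, L, P

G, L, P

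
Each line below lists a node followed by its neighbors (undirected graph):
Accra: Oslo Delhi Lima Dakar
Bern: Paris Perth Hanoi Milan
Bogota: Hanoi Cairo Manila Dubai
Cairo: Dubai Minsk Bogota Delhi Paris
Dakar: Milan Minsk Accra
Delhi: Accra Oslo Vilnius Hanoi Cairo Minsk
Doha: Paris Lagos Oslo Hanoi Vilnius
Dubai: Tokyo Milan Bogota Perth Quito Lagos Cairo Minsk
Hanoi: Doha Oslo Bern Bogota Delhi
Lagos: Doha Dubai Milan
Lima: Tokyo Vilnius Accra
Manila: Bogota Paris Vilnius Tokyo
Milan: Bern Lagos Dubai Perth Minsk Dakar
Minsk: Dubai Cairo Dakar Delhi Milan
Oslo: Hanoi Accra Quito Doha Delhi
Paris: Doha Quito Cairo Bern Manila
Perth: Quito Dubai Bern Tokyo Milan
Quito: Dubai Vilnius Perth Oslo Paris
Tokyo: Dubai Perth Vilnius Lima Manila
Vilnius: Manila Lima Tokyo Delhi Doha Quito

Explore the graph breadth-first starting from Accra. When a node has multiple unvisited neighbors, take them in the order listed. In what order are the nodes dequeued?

Accra, Oslo, Delhi, Lima, Dakar, Hanoi, Quito, Doha, Vilnius, Cairo, Minsk, Tokyo, Milan, Bern, Bogota, Dubai, Perth, Paris, Lagos, Manila

Visit Accra; enqueue Oslo, Delhi, Lima, Dakar → queue [Oslo, Delhi, Lima, Dakar]
Visit Oslo; enqueue Hanoi, Quito, Doha → queue [Delhi, Lima, Dakar, Hanoi, Quito, Doha]
Visit Delhi; enqueue Vilnius, Cairo, Minsk → queue [Lima, Dakar, Hanoi, Quito, Doha, Vilnius, Cairo, Minsk]
Visit Lima; enqueue Tokyo → queue [Dakar, Hanoi, Quito, Doha, Vilnius, Cairo, Minsk, Tokyo]
Visit Dakar; enqueue Milan → queue [Hanoi, Quito, Doha, Vilnius, Cairo, Minsk, Tokyo, Milan]
Visit Hanoi; enqueue Bern, Bogota → queue [Quito, Doha, Vilnius, Cairo, Minsk, Tokyo, Milan, Bern, Bogota]
Visit Quito; enqueue Dubai, Perth, Paris → queue [Doha, Vilnius, Cairo, Minsk, Tokyo, Milan, Bern, Bogota, Dubai, Perth, Paris]
Visit Doha; enqueue Lagos → queue [Vilnius, Cairo, Minsk, Tokyo, Milan, Bern, Bogota, Dubai, Perth, Paris, Lagos]
Visit Vilnius; enqueue Manila → queue [Cairo, Minsk, Tokyo, Milan, Bern, Bogota, Dubai, Perth, Paris, Lagos, Manila]
Visit Cairo → queue [Minsk, Tokyo, Milan, Bern, Bogota, Dubai, Perth, Paris, Lagos, Manila]
Visit Minsk → queue [Tokyo, Milan, Bern, Bogota, Dubai, Perth, Paris, Lagos, Manila]
Visit Tokyo → queue [Milan, Bern, Bogota, Dubai, Perth, Paris, Lagos, Manila]
Visit Milan → queue [Bern, Bogota, Dubai, Perth, Paris, Lagos, Manila]
Visit Bern → queue [Bogota, Dubai, Perth, Paris, Lagos, Manila]
Visit Bogota → queue [Dubai, Perth, Paris, Lagos, Manila]
Visit Dubai → queue [Perth, Paris, Lagos, Manila]
Visit Perth → queue [Paris, Lagos, Manila]
Visit Paris → queue [Lagos, Manila]
Visit Lagos → queue [Manila]
Visit Manila → queue []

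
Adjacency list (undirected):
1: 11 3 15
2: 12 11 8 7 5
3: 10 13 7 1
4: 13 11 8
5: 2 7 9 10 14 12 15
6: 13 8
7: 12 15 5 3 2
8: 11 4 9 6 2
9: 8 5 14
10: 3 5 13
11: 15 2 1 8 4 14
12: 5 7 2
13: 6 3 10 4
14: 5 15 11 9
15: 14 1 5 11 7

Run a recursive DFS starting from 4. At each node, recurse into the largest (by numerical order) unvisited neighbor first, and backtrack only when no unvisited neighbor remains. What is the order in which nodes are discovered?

4 → 13 → 10 → 5 → 15 → 14 → 11 → 8 → 9 → 6 → 2 → 12 → 7 → 3 → 1

Visit 4
4 → 13
13 → 10
10 → 5
5 → 15
15 → 14
14 → 11
11 → 8
8 → 9
8 → 6
8 → 2
2 → 12
12 → 7
7 → 3
3 → 1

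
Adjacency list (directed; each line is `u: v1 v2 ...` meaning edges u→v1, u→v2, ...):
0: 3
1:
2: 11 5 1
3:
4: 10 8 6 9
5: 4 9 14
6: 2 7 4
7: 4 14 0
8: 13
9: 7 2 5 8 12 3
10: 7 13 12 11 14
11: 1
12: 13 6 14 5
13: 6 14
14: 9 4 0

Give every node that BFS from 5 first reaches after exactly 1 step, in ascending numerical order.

4, 9, 14

Level 0: 5
Level 1: 4, 9, 14
Level 2: 0, 2, 3, 6, 7, 8, 10, 12
Level 3: 1, 11, 13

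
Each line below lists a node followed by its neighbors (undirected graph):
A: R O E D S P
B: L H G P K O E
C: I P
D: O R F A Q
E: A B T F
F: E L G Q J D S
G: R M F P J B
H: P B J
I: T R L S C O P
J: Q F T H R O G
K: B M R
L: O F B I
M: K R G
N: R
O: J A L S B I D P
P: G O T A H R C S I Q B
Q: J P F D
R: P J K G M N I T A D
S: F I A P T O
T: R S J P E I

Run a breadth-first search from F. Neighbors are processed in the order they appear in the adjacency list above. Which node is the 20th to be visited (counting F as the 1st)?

N

Visit F; enqueue E, L, G, Q, J, D, S → queue [E, L, G, Q, J, D, S]
Visit E; enqueue A, B, T → queue [L, G, Q, J, D, S, A, B, T]
Visit L; enqueue O, I → queue [G, Q, J, D, S, A, B, T, O, I]
Visit G; enqueue R, M, P → queue [Q, J, D, S, A, B, T, O, I, R, M, P]
Visit Q → queue [J, D, S, A, B, T, O, I, R, M, P]
Visit J; enqueue H → queue [D, S, A, B, T, O, I, R, M, P, H]
Visit D → queue [S, A, B, T, O, I, R, M, P, H]
Visit S → queue [A, B, T, O, I, R, M, P, H]
Visit A → queue [B, T, O, I, R, M, P, H]
Visit B; enqueue K → queue [T, O, I, R, M, P, H, K]
Visit T → queue [O, I, R, M, P, H, K]
Visit O → queue [I, R, M, P, H, K]
Visit I; enqueue C → queue [R, M, P, H, K, C]
Visit R; enqueue N → queue [M, P, H, K, C, N]
Visit M → queue [P, H, K, C, N]
Visit P → queue [H, K, C, N]
Visit H → queue [K, C, N]
Visit K → queue [C, N]
Visit C → queue [N]
Visit N → queue []

Visit order: F, E, L, G, Q, J, D, S, A, B, T, O, I, R, M, P, H, K, C, N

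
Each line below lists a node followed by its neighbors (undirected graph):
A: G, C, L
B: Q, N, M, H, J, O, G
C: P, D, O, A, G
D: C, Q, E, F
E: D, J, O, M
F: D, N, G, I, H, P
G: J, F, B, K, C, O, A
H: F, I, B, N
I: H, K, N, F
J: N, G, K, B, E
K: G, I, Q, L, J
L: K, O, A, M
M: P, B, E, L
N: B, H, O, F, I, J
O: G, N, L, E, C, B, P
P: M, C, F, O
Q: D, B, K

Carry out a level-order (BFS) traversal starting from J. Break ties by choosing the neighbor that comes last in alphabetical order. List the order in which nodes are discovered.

J -> N -> K -> G -> E -> B -> O -> I -> H -> F -> Q -> L -> C -> A -> M -> D -> P

Visit J; enqueue N, K, G, E, B → queue [N, K, G, E, B]
Visit N; enqueue O, I, H, F → queue [K, G, E, B, O, I, H, F]
Visit K; enqueue Q, L → queue [G, E, B, O, I, H, F, Q, L]
Visit G; enqueue C, A → queue [E, B, O, I, H, F, Q, L, C, A]
Visit E; enqueue M, D → queue [B, O, I, H, F, Q, L, C, A, M, D]
Visit B → queue [O, I, H, F, Q, L, C, A, M, D]
Visit O; enqueue P → queue [I, H, F, Q, L, C, A, M, D, P]
Visit I → queue [H, F, Q, L, C, A, M, D, P]
Visit H → queue [F, Q, L, C, A, M, D, P]
Visit F → queue [Q, L, C, A, M, D, P]
Visit Q → queue [L, C, A, M, D, P]
Visit L → queue [C, A, M, D, P]
Visit C → queue [A, M, D, P]
Visit A → queue [M, D, P]
Visit M → queue [D, P]
Visit D → queue [P]
Visit P → queue []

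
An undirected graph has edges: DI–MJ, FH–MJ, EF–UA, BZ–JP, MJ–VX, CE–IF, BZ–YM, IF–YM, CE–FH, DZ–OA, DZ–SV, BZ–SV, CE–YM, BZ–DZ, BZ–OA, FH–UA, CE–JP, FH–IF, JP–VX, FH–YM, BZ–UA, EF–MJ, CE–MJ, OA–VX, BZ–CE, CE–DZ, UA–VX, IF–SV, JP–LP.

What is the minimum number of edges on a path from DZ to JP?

Level 0: DZ
Level 1: BZ, CE, OA, SV
Level 2: FH, IF, JP, MJ, UA, VX, YM
Level 3: DI, EF, LP
JP first appears at level 2.

2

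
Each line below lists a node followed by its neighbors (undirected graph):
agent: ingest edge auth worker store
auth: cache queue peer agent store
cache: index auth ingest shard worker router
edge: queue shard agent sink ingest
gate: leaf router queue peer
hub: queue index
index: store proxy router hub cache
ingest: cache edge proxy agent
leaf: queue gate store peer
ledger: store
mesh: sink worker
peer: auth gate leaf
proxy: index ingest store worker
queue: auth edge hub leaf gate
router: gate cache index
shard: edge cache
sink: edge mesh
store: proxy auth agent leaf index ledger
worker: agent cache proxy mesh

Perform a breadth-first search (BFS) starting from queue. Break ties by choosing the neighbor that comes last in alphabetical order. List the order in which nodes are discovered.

queue, leaf, hub, gate, edge, auth, store, peer, index, router, sink, shard, ingest, agent, cache, proxy, ledger, mesh, worker

Visit queue; enqueue leaf, hub, gate, edge, auth → queue [leaf, hub, gate, edge, auth]
Visit leaf; enqueue store, peer → queue [hub, gate, edge, auth, store, peer]
Visit hub; enqueue index → queue [gate, edge, auth, store, peer, index]
Visit gate; enqueue router → queue [edge, auth, store, peer, index, router]
Visit edge; enqueue sink, shard, ingest, agent → queue [auth, store, peer, index, router, sink, shard, ingest, agent]
Visit auth; enqueue cache → queue [store, peer, index, router, sink, shard, ingest, agent, cache]
Visit store; enqueue proxy, ledger → queue [peer, index, router, sink, shard, ingest, agent, cache, proxy, ledger]
Visit peer → queue [index, router, sink, shard, ingest, agent, cache, proxy, ledger]
Visit index → queue [router, sink, shard, ingest, agent, cache, proxy, ledger]
Visit router → queue [sink, shard, ingest, agent, cache, proxy, ledger]
Visit sink; enqueue mesh → queue [shard, ingest, agent, cache, proxy, ledger, mesh]
Visit shard → queue [ingest, agent, cache, proxy, ledger, mesh]
Visit ingest → queue [agent, cache, proxy, ledger, mesh]
Visit agent; enqueue worker → queue [cache, proxy, ledger, mesh, worker]
Visit cache → queue [proxy, ledger, mesh, worker]
Visit proxy → queue [ledger, mesh, worker]
Visit ledger → queue [mesh, worker]
Visit mesh → queue [worker]
Visit worker → queue []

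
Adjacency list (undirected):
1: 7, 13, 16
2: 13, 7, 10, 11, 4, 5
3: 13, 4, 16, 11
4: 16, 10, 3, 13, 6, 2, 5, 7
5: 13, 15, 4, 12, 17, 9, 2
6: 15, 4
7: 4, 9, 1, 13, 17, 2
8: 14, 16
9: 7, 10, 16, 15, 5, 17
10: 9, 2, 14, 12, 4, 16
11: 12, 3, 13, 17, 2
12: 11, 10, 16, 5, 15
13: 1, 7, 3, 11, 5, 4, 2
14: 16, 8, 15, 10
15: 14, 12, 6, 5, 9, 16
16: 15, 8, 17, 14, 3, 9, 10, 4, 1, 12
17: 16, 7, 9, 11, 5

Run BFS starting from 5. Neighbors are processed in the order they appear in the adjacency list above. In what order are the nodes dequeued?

Visit 5; enqueue 13, 15, 4, 12, 17, 9, 2 → queue [13, 15, 4, 12, 17, 9, 2]
Visit 13; enqueue 1, 7, 3, 11 → queue [15, 4, 12, 17, 9, 2, 1, 7, 3, 11]
Visit 15; enqueue 14, 6, 16 → queue [4, 12, 17, 9, 2, 1, 7, 3, 11, 14, 6, 16]
Visit 4; enqueue 10 → queue [12, 17, 9, 2, 1, 7, 3, 11, 14, 6, 16, 10]
Visit 12 → queue [17, 9, 2, 1, 7, 3, 11, 14, 6, 16, 10]
Visit 17 → queue [9, 2, 1, 7, 3, 11, 14, 6, 16, 10]
Visit 9 → queue [2, 1, 7, 3, 11, 14, 6, 16, 10]
Visit 2 → queue [1, 7, 3, 11, 14, 6, 16, 10]
Visit 1 → queue [7, 3, 11, 14, 6, 16, 10]
Visit 7 → queue [3, 11, 14, 6, 16, 10]
Visit 3 → queue [11, 14, 6, 16, 10]
Visit 11 → queue [14, 6, 16, 10]
Visit 14; enqueue 8 → queue [6, 16, 10, 8]
Visit 6 → queue [16, 10, 8]
Visit 16 → queue [10, 8]
Visit 10 → queue [8]
Visit 8 → queue []

5, 13, 15, 4, 12, 17, 9, 2, 1, 7, 3, 11, 14, 6, 16, 10, 8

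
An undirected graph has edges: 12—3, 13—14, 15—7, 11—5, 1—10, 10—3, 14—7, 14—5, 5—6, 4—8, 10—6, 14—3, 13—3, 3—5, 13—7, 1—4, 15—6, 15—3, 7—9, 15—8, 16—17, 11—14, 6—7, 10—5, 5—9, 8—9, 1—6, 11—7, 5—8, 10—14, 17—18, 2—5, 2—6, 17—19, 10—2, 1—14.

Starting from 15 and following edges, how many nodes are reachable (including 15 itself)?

BFS from 15 visits: 15, 8, 7, 6, 3, 9, 5, 4, 14, 13, 11, 10, 2, 1, 12
Reachable nodes: 15 of 19 total.

15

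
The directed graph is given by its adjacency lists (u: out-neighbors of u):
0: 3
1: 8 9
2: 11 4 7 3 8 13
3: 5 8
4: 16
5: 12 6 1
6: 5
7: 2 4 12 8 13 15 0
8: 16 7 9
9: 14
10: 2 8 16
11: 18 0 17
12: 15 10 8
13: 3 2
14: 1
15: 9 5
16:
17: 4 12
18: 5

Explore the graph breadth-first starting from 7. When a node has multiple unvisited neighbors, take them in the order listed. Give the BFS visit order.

Visit 7; enqueue 2, 4, 12, 8, 13, 15, 0 → queue [2, 4, 12, 8, 13, 15, 0]
Visit 2; enqueue 11, 3 → queue [4, 12, 8, 13, 15, 0, 11, 3]
Visit 4; enqueue 16 → queue [12, 8, 13, 15, 0, 11, 3, 16]
Visit 12; enqueue 10 → queue [8, 13, 15, 0, 11, 3, 16, 10]
Visit 8; enqueue 9 → queue [13, 15, 0, 11, 3, 16, 10, 9]
Visit 13 → queue [15, 0, 11, 3, 16, 10, 9]
Visit 15; enqueue 5 → queue [0, 11, 3, 16, 10, 9, 5]
Visit 0 → queue [11, 3, 16, 10, 9, 5]
Visit 11; enqueue 18, 17 → queue [3, 16, 10, 9, 5, 18, 17]
Visit 3 → queue [16, 10, 9, 5, 18, 17]
Visit 16 → queue [10, 9, 5, 18, 17]
Visit 10 → queue [9, 5, 18, 17]
Visit 9; enqueue 14 → queue [5, 18, 17, 14]
Visit 5; enqueue 6, 1 → queue [18, 17, 14, 6, 1]
Visit 18 → queue [17, 14, 6, 1]
Visit 17 → queue [14, 6, 1]
Visit 14 → queue [6, 1]
Visit 6 → queue [1]
Visit 1 → queue []

7 → 2 → 4 → 12 → 8 → 13 → 15 → 0 → 11 → 3 → 16 → 10 → 9 → 5 → 18 → 17 → 14 → 6 → 1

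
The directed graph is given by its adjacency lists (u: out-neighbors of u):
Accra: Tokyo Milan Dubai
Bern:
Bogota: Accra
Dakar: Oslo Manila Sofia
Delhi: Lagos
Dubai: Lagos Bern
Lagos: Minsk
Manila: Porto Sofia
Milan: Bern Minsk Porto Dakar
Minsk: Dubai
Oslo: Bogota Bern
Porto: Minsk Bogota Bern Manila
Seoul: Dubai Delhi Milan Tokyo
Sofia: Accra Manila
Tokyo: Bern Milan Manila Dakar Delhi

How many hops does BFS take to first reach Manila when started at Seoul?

2

Level 0: Seoul
Level 1: Delhi, Dubai, Milan, Tokyo
Level 2: Bern, Dakar, Lagos, Manila, Minsk, Porto
Level 3: Bogota, Oslo, Sofia
Level 4: Accra
Manila first appears at level 2.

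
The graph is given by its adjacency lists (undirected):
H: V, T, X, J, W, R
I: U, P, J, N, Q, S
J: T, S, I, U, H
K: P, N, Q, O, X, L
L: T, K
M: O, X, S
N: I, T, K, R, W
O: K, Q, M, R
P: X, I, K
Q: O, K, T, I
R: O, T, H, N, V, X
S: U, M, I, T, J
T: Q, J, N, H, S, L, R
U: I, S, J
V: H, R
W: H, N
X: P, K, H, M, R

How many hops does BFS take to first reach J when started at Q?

Level 0: Q
Level 1: I, K, O, T
Level 2: H, J, L, M, N, P, R, S, U, X
Level 3: V, W
J first appears at level 2.

2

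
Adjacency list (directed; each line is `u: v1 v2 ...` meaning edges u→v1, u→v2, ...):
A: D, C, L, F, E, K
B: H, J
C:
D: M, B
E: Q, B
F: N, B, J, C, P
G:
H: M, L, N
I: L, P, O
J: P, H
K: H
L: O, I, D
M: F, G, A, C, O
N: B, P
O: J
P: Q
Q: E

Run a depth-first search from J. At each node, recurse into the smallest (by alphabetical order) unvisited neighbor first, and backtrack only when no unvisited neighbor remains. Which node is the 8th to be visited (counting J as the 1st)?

C

Visit J
J → H
H → L
L → D
D → B
D → M
M → A
A → C
A → E
E → Q
A → F
F → N
N → P
A → K
M → G
M → O
L → I

Visit order: J, H, L, D, B, M, A, C, E, Q, F, N, P, K, G, O, I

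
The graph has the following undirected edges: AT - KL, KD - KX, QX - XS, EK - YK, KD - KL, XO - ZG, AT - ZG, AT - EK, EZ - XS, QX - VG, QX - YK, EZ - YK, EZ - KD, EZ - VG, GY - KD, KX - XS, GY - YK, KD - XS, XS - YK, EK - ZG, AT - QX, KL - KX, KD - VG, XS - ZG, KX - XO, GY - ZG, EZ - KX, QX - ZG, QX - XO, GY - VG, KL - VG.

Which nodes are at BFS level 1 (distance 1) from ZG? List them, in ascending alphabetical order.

AT, EK, GY, QX, XO, XS

Level 0: ZG
Level 1: AT, EK, GY, QX, XO, XS
Level 2: EZ, KD, KL, KX, VG, YK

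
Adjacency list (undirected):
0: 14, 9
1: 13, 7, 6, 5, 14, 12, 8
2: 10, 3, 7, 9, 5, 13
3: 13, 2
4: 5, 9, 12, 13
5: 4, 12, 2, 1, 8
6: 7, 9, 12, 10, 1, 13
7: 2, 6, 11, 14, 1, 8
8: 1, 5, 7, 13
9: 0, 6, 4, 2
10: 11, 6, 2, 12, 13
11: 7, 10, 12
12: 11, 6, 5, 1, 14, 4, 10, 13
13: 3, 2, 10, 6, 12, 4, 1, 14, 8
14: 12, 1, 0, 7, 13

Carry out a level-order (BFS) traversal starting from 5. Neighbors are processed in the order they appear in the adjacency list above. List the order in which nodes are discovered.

Visit 5; enqueue 4, 12, 2, 1, 8 → queue [4, 12, 2, 1, 8]
Visit 4; enqueue 9, 13 → queue [12, 2, 1, 8, 9, 13]
Visit 12; enqueue 11, 6, 14, 10 → queue [2, 1, 8, 9, 13, 11, 6, 14, 10]
Visit 2; enqueue 3, 7 → queue [1, 8, 9, 13, 11, 6, 14, 10, 3, 7]
Visit 1 → queue [8, 9, 13, 11, 6, 14, 10, 3, 7]
Visit 8 → queue [9, 13, 11, 6, 14, 10, 3, 7]
Visit 9; enqueue 0 → queue [13, 11, 6, 14, 10, 3, 7, 0]
Visit 13 → queue [11, 6, 14, 10, 3, 7, 0]
Visit 11 → queue [6, 14, 10, 3, 7, 0]
Visit 6 → queue [14, 10, 3, 7, 0]
Visit 14 → queue [10, 3, 7, 0]
Visit 10 → queue [3, 7, 0]
Visit 3 → queue [7, 0]
Visit 7 → queue [0]
Visit 0 → queue []

5 4 12 2 1 8 9 13 11 6 14 10 3 7 0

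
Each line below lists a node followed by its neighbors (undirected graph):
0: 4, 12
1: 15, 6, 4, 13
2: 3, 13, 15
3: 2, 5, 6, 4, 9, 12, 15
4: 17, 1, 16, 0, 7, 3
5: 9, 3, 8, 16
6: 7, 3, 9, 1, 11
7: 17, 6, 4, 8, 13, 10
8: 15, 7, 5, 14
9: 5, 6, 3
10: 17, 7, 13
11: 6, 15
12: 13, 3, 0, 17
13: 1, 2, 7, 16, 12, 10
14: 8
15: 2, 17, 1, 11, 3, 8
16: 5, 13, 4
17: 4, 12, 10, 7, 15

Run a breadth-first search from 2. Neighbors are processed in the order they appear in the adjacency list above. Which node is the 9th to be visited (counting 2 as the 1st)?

Visit 2; enqueue 3, 13, 15 → queue [3, 13, 15]
Visit 3; enqueue 5, 6, 4, 9, 12 → queue [13, 15, 5, 6, 4, 9, 12]
Visit 13; enqueue 1, 7, 16, 10 → queue [15, 5, 6, 4, 9, 12, 1, 7, 16, 10]
Visit 15; enqueue 17, 11, 8 → queue [5, 6, 4, 9, 12, 1, 7, 16, 10, 17, 11, 8]
Visit 5 → queue [6, 4, 9, 12, 1, 7, 16, 10, 17, 11, 8]
Visit 6 → queue [4, 9, 12, 1, 7, 16, 10, 17, 11, 8]
Visit 4; enqueue 0 → queue [9, 12, 1, 7, 16, 10, 17, 11, 8, 0]
Visit 9 → queue [12, 1, 7, 16, 10, 17, 11, 8, 0]
Visit 12 → queue [1, 7, 16, 10, 17, 11, 8, 0]
Visit 1 → queue [7, 16, 10, 17, 11, 8, 0]
Visit 7 → queue [16, 10, 17, 11, 8, 0]
Visit 16 → queue [10, 17, 11, 8, 0]
Visit 10 → queue [17, 11, 8, 0]
Visit 17 → queue [11, 8, 0]
Visit 11 → queue [8, 0]
Visit 8; enqueue 14 → queue [0, 14]
Visit 0 → queue [14]
Visit 14 → queue []

Visit order: 2, 3, 13, 15, 5, 6, 4, 9, 12, 1, 7, 16, 10, 17, 11, 8, 0, 14

12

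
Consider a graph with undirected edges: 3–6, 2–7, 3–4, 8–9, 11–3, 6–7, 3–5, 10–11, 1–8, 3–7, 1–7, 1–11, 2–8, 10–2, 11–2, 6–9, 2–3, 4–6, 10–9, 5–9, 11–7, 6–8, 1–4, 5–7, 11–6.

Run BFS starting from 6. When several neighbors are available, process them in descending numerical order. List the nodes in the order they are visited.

Visit 6; enqueue 11, 9, 8, 7, 4, 3 → queue [11, 9, 8, 7, 4, 3]
Visit 11; enqueue 10, 2, 1 → queue [9, 8, 7, 4, 3, 10, 2, 1]
Visit 9; enqueue 5 → queue [8, 7, 4, 3, 10, 2, 1, 5]
Visit 8 → queue [7, 4, 3, 10, 2, 1, 5]
Visit 7 → queue [4, 3, 10, 2, 1, 5]
Visit 4 → queue [3, 10, 2, 1, 5]
Visit 3 → queue [10, 2, 1, 5]
Visit 10 → queue [2, 1, 5]
Visit 2 → queue [1, 5]
Visit 1 → queue [5]
Visit 5 → queue []

6 11 9 8 7 4 3 10 2 1 5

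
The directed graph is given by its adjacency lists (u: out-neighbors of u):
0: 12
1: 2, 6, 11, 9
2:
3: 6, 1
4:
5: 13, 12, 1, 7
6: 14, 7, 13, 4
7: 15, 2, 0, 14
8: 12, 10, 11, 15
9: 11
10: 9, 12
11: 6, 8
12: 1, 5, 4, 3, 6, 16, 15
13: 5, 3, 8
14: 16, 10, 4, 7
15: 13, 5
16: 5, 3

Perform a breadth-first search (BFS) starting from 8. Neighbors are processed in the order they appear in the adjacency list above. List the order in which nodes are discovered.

8, 12, 10, 11, 15, 1, 5, 4, 3, 6, 16, 9, 13, 2, 7, 14, 0

Visit 8; enqueue 12, 10, 11, 15 → queue [12, 10, 11, 15]
Visit 12; enqueue 1, 5, 4, 3, 6, 16 → queue [10, 11, 15, 1, 5, 4, 3, 6, 16]
Visit 10; enqueue 9 → queue [11, 15, 1, 5, 4, 3, 6, 16, 9]
Visit 11 → queue [15, 1, 5, 4, 3, 6, 16, 9]
Visit 15; enqueue 13 → queue [1, 5, 4, 3, 6, 16, 9, 13]
Visit 1; enqueue 2 → queue [5, 4, 3, 6, 16, 9, 13, 2]
Visit 5; enqueue 7 → queue [4, 3, 6, 16, 9, 13, 2, 7]
Visit 4 → queue [3, 6, 16, 9, 13, 2, 7]
Visit 3 → queue [6, 16, 9, 13, 2, 7]
Visit 6; enqueue 14 → queue [16, 9, 13, 2, 7, 14]
Visit 16 → queue [9, 13, 2, 7, 14]
Visit 9 → queue [13, 2, 7, 14]
Visit 13 → queue [2, 7, 14]
Visit 2 → queue [7, 14]
Visit 7; enqueue 0 → queue [14, 0]
Visit 14 → queue [0]
Visit 0 → queue []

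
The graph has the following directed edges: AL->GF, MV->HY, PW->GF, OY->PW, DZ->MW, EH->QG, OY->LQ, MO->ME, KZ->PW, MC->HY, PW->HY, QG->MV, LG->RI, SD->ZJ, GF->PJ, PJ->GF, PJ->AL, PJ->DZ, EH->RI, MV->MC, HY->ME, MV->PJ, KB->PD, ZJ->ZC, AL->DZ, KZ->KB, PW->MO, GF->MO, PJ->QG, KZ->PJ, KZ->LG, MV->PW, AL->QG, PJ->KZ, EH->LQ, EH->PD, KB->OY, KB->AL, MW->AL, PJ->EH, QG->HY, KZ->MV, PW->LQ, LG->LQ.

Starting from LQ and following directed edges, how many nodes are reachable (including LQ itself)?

BFS from LQ visits: LQ
Reachable nodes: 1 of 23 total.

1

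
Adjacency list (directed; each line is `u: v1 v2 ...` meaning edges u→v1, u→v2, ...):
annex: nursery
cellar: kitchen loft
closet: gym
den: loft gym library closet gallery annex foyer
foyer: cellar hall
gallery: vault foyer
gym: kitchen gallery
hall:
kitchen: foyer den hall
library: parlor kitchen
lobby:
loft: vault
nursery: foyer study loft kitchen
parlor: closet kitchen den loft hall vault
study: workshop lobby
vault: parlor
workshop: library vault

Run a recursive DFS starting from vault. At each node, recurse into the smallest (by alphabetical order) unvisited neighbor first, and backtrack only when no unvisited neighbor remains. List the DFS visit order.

Visit vault
vault → parlor
parlor → closet
closet → gym
gym → gallery
gallery → foyer
foyer → cellar
cellar → kitchen
kitchen → den
den → annex
annex → nursery
nursery → loft
nursery → study
study → lobby
study → workshop
workshop → library
kitchen → hall

vault parlor closet gym gallery foyer cellar kitchen den annex nursery loft study lobby workshop library hall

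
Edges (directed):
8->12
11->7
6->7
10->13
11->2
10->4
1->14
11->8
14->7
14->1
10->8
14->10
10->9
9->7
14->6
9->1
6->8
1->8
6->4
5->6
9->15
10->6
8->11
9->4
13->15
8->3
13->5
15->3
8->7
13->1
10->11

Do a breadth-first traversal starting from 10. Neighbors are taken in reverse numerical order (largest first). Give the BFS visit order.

10, 13, 11, 9, 8, 6, 4, 15, 5, 1, 7, 2, 12, 3, 14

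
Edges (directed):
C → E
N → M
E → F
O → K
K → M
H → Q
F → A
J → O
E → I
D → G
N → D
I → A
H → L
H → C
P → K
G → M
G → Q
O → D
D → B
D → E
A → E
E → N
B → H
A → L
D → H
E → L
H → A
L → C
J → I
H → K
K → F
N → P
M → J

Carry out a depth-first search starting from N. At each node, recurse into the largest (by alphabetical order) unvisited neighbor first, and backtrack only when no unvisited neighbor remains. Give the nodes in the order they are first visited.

N, P, K, M, J, O, D, H, Q, L, C, E, I, A, F, G, B

Visit N
N → P
P → K
K → M
M → J
J → O
O → D
D → H
H → Q
H → L
L → C
C → E
E → I
I → A
E → F
D → G
D → B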